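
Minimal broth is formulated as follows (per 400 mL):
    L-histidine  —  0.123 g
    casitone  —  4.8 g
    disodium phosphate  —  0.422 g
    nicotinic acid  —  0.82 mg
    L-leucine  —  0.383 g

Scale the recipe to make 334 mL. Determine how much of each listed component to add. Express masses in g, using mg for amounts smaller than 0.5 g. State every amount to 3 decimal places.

Ratio of target to recipe volume: 334 / 400 = 0.835.
L-histidine: 0.123 g × (334 mL / 400 mL) = 0.102705 g = 102.705 mg
casitone: 4.8 g × (334 mL / 400 mL) = 4.008 g
disodium phosphate: 0.422 g × (334 mL / 400 mL) = 0.35237 g = 352.370 mg
nicotinic acid: 0.82 mg × (334 mL / 400 mL) = 0.685 mg
L-leucine: 0.383 g × (334 mL / 400 mL) = 0.319805 g = 319.805 mg

L-histidine 102.705 mg; casitone 4.008 g; disodium phosphate 352.370 mg; nicotinic acid 0.685 mg; L-leucine 319.805 mg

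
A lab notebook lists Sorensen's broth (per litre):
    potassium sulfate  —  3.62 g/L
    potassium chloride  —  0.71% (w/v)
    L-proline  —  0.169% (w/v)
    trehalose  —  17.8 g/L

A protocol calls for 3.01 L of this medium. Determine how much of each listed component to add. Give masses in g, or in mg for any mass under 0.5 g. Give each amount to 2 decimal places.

Working volume: 3.01 L.
potassium sulfate: 3.62 g/L × 3.01 L = 10.90 g
potassium chloride: 0.71% w/v = 7.1 g/L → 7.1 × 3.01 L = 21.37 g
L-proline: 0.169 g per 100 mL × 3010 mL ÷ 100 = 5.09 g
trehalose: 17.8 g/L × 3.01 L = 53.58 g

potassium sulfate 10.90 g; potassium chloride 21.37 g; L-proline 5.09 g; trehalose 53.58 g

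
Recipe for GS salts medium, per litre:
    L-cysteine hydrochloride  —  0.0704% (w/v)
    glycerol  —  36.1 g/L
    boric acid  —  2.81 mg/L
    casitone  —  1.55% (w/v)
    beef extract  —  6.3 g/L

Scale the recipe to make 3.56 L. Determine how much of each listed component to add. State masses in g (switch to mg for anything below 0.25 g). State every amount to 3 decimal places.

L-cysteine hydrochloride 2.506 g; glycerol 128.516 g; boric acid 10.004 mg; casitone 55.180 g; beef extract 22.428 g

Scale factor relative to 1 L: 3.56.
L-cysteine hydrochloride: 0.0704 g per 100 mL × 3560 mL ÷ 100 = 2.506 g
glycerol: 36.1 g/L × 3.56 L = 128.516 g
boric acid: 2.81 mg/L × 3.56 L = 10.004 mg
casitone: 1.55% w/v = 15.5 g/L → 15.5 × 3.56 L = 55.180 g
beef extract: 6.3 g/L × 3.56 L = 22.428 g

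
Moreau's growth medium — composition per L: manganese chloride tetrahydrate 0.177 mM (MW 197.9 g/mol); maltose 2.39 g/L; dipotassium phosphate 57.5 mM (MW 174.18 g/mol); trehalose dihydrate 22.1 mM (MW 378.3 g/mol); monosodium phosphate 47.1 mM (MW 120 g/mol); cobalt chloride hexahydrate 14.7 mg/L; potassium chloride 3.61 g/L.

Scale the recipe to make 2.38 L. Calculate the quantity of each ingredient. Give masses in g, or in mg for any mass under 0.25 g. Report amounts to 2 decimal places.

Scale factor relative to 1 L: 2.38.
manganese chloride tetrahydrate: 0.177 mmol/L × 197.9 mg/mmol × 2.38 L = 83.37 mg
maltose: 2.39 g/L × 2.38 L = 5.69 g
dipotassium phosphate: 57.5 mmol/L × 174.18 g/mol × 2.38 L ÷ 1000 = 23.84 g
trehalose dihydrate: 22.1 mmol/L × 378.3 g/mol × 2.38 L ÷ 1000 = 19.90 g
monosodium phosphate: 47.1 mmol/L × 120 g/mol × 2.38 L ÷ 1000 = 13.45 g
cobalt chloride hexahydrate: 14.7 mg/L × 2.38 L = 34.99 mg
potassium chloride: 3.61 g/L × 2.38 L = 8.59 g

manganese chloride tetrahydrate 83.37 mg; maltose 5.69 g; dipotassium phosphate 23.84 g; trehalose dihydrate 19.90 g; monosodium phosphate 13.45 g; cobalt chloride hexahydrate 34.99 mg; potassium chloride 8.59 g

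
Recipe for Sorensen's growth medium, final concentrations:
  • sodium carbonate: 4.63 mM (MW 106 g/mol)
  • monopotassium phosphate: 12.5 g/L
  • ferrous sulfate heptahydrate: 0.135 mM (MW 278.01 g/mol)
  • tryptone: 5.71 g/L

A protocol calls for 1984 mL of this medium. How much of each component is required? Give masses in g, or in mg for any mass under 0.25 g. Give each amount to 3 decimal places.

Target volume = 1984 mL = 1.984 L.
sodium carbonate: 4.63 mmol/L × 106 g/mol × 1.984 L ÷ 1000 = 0.974 g
monopotassium phosphate: 12.5 g/L × 1.984 L = 24.800 g
ferrous sulfate heptahydrate: 0.135 mmol/L × 278.01 mg/mmol × 1.984 L = 74.462 mg
tryptone: 5.71 g/L × 1.984 L = 11.329 g

sodium carbonate 0.974 g; monopotassium phosphate 24.800 g; ferrous sulfate heptahydrate 74.462 mg; tryptone 11.329 g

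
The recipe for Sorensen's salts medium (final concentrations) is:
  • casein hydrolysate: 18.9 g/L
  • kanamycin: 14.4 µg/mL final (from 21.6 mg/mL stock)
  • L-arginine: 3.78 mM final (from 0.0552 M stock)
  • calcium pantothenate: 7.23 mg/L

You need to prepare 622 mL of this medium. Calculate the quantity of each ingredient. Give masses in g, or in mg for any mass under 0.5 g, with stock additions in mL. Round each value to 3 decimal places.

casein hydrolysate 11.756 g; kanamycin 0.415 mL; L-arginine 42.593 mL; calcium pantothenate 4.497 mg

Scale factor relative to 1 L: 0.622.
casein hydrolysate: 18.9 g/L × 0.622 L = 11.756 g
kanamycin: dilute stock: 14.4 µg/mL × 622 mL ÷ 21600 µg/mL = 0.415 mL
L-arginine: dilute stock: 3.78 mM × 622 mL ÷ 55.2 mM = 42.593 mL
calcium pantothenate: 7.23 mg/L × 0.622 L = 4.497 mg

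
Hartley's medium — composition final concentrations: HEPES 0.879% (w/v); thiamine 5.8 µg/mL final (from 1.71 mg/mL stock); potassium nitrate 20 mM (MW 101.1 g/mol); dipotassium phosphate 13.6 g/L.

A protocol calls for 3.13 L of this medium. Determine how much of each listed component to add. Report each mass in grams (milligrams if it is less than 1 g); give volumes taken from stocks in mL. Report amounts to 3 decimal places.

HEPES 27.513 g; thiamine 10.616 mL; potassium nitrate 6.329 g; dipotassium phosphate 42.568 g

Working volume: 3.13 L.
HEPES: 0.879 g per 100 mL × 3130 mL ÷ 100 = 27.513 g
thiamine: dilute stock: 5.8 µg/mL × 3130 mL ÷ 1710 µg/mL = 10.616 mL
potassium nitrate: 20 mmol/L × 101.1 g/mol × 3.13 L ÷ 1000 = 6.329 g
dipotassium phosphate: 13.6 g/L × 3.13 L = 42.568 g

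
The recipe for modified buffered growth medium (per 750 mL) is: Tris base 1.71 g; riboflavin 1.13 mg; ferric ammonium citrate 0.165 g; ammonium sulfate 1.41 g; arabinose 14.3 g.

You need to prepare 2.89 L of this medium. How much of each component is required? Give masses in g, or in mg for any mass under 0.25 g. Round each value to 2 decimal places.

Tris base 6.59 g; riboflavin 4.35 mg; ferric ammonium citrate 0.64 g; ammonium sulfate 5.43 g; arabinose 55.10 g

Scale factor = 2890 mL / 750 mL = 3.85333.
Tris base: 1.71 g × (2890 mL / 750 mL) = 6.59 g
riboflavin: 1.13 mg × (2890 mL / 750 mL) = 4.35 mg
ferric ammonium citrate: 0.165 g × (2890 mL / 750 mL) = 0.64 g
ammonium sulfate: 1.41 g × (2890 mL / 750 mL) = 5.43 g
arabinose: 14.3 g × (2890 mL / 750 mL) = 55.10 g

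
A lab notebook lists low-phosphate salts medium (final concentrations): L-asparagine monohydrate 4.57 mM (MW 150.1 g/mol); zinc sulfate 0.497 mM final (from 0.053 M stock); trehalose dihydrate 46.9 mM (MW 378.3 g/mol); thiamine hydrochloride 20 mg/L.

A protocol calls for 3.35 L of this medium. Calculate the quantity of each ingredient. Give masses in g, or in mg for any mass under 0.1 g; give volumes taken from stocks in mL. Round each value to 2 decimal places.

L-asparagine monohydrate 2.30 g; zinc sulfate 31.41 mL; trehalose dihydrate 59.44 g; thiamine hydrochloride 67.00 mg

Working volume: 3.35 L.
L-asparagine monohydrate: 4.57 mmol/L × 150.1 g/mol × 3.35 L ÷ 1000 = 2.30 g
zinc sulfate: dilute stock: 0.497 mM × 3350 mL ÷ 53 mM = 31.41 mL
trehalose dihydrate: 46.9 mmol/L × 378.3 g/mol × 3.35 L ÷ 1000 = 59.44 g
thiamine hydrochloride: 20 mg/L × 3.35 L = 67.00 mg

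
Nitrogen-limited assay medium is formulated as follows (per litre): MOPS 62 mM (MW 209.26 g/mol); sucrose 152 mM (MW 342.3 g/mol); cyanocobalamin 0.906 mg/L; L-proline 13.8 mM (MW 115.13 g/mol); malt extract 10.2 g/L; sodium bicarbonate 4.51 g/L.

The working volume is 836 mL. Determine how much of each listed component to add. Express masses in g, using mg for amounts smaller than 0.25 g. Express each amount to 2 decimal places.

MOPS 10.85 g; sucrose 43.50 g; cyanocobalamin 0.76 mg; L-proline 1.33 g; malt extract 8.53 g; sodium bicarbonate 3.77 g

Working volume: 836 mL = 0.836 L.
MOPS: 62 mmol/L × 209.26 g/mol × 0.836 L ÷ 1000 = 10.85 g
sucrose: 152 mmol/L × 342.3 g/mol × 0.836 L ÷ 1000 = 43.50 g
cyanocobalamin: 0.906 mg/L × 0.836 L = 0.76 mg
L-proline: 13.8 mmol/L × 115.13 g/mol × 0.836 L ÷ 1000 = 1.33 g
malt extract: 10.2 g/L × 0.836 L = 8.53 g
sodium bicarbonate: 4.51 g/L × 0.836 L = 3.77 g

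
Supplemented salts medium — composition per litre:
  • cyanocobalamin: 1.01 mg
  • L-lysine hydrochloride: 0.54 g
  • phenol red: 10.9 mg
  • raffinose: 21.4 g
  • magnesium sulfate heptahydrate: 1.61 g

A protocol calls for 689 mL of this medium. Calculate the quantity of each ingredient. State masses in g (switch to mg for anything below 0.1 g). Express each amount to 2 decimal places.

cyanocobalamin 0.70 mg; L-lysine hydrochloride 0.37 g; phenol red 7.51 mg; raffinose 14.74 g; magnesium sulfate heptahydrate 1.11 g

Scale factor = 689 mL / 1000 mL = 0.689.
cyanocobalamin: 1.01 mg × (689 mL / 1000 mL) = 0.70 mg
L-lysine hydrochloride: 0.54 g × (689 mL / 1000 mL) = 0.37 g
phenol red: 10.9 mg × (689 mL / 1000 mL) = 7.51 mg
raffinose: 21.4 g × (689 mL / 1000 mL) = 14.74 g
magnesium sulfate heptahydrate: 1.61 g × (689 mL / 1000 mL) = 1.11 g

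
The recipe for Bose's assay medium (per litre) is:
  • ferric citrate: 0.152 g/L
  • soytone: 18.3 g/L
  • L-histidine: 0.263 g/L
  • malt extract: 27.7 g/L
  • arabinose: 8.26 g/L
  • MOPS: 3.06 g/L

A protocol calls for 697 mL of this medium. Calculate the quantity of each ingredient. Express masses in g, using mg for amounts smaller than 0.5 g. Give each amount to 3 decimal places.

ferric citrate 105.944 mg; soytone 12.755 g; L-histidine 183.311 mg; malt extract 19.307 g; arabinose 5.757 g; MOPS 2.133 g

Target volume = 697 mL = 0.697 L.
ferric citrate: 0.152 g/L × 0.697 L = 0.105944 g = 105.944 mg
soytone: 18.3 g/L × 0.697 L = 12.755 g
L-histidine: 0.263 g/L × 0.697 L = 0.183311 g = 183.311 mg
malt extract: 27.7 g/L × 0.697 L = 19.307 g
arabinose: 8.26 g/L × 0.697 L = 5.757 g
MOPS: 3.06 g/L × 0.697 L = 2.133 g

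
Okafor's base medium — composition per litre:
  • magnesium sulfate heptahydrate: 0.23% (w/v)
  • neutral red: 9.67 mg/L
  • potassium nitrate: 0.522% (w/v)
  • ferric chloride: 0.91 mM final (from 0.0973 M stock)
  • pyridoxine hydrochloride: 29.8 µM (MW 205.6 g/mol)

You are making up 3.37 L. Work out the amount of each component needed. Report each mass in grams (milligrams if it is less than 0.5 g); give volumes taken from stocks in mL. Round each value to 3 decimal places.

Scale factor relative to 1 L: 3.37.
magnesium sulfate heptahydrate: 0.23% w/v = 2.3 g/L → 2.3 × 3.37 L = 7.751 g
neutral red: 9.67 mg/L × 3.37 L = 32.588 mg
potassium nitrate: 0.522% w/v = 5.22 g/L → 5.22 × 3.37 L = 17.591 g
ferric chloride: V = C2·V2/C1 = 0.91 mM × 3370 mL ÷ 97.3 mM = 31.518 mL
pyridoxine hydrochloride: 29.8 µmol/L × 205.6 g/mol × 3.37 L ÷ 1000 = 20.648 mg

magnesium sulfate heptahydrate 7.751 g; neutral red 32.588 mg; potassium nitrate 17.591 g; ferric chloride 31.518 mL; pyridoxine hydrochloride 20.648 mg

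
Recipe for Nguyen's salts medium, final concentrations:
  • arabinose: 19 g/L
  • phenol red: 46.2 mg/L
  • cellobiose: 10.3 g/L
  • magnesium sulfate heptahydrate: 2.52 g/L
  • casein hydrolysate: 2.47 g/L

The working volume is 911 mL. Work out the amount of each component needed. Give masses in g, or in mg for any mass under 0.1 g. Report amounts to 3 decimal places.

arabinose 17.309 g; phenol red 42.088 mg; cellobiose 9.383 g; magnesium sulfate heptahydrate 2.296 g; casein hydrolysate 2.250 g

Target volume = 911 mL = 0.911 L.
arabinose: 19 g/L × 0.911 L = 17.309 g
phenol red: 46.2 mg/L × 0.911 L = 42.088 mg
cellobiose: 10.3 g/L × 0.911 L = 9.383 g
magnesium sulfate heptahydrate: 2.52 g/L × 0.911 L = 2.296 g
casein hydrolysate: 2.47 g/L × 0.911 L = 2.250 g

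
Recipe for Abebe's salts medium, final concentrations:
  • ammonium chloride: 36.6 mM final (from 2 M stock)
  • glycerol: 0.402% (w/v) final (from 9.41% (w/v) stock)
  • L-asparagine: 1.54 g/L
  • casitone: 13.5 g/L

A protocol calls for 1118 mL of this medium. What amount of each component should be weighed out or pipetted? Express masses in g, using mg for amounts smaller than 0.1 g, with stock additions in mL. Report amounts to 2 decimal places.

ammonium chloride 20.46 mL; glycerol 47.76 mL; L-asparagine 1.72 g; casitone 15.09 g

Working volume: 1118 mL = 1.118 L.
ammonium chloride: dilute stock: 36.6 mM × 1118 mL ÷ 2000 mM = 20.46 mL
glycerol: dilute stock: 0.402% ÷ 9.41% × 1118 mL = 47.76 mL
L-asparagine: 1.54 g/L × 1.118 L = 1.72 g
casitone: 13.5 g/L × 1.118 L = 15.09 g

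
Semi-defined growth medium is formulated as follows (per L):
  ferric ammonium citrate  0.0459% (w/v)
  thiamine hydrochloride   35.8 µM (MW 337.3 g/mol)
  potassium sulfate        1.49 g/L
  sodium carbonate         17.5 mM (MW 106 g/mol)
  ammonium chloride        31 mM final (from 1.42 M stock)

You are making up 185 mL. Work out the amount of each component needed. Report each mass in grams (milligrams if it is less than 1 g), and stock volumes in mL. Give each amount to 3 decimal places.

Working volume: 185 mL = 0.185 L.
ferric ammonium citrate: 0.0459% w/v = 0.459 g/L → 0.459 × 0.185 L = 0.084915 g = 84.915 mg
thiamine hydrochloride: 35.8 µmol/L × 337.3 g/mol × 0.185 L ÷ 1000 = 2.234 mg
potassium sulfate: 1.49 g/L × 0.185 L = 0.27565 g = 275.650 mg
sodium carbonate: 17.5 mmol/L × 106 mg/mmol × 0.185 L = 343.175 mg
ammonium chloride: V = C2·V2/C1 = 31 mM × 185 mL ÷ 1420 mM = 4.039 mL

ferric ammonium citrate 84.915 mg; thiamine hydrochloride 2.234 mg; potassium sulfate 275.650 mg; sodium carbonate 343.175 mg; ammonium chloride 4.039 mL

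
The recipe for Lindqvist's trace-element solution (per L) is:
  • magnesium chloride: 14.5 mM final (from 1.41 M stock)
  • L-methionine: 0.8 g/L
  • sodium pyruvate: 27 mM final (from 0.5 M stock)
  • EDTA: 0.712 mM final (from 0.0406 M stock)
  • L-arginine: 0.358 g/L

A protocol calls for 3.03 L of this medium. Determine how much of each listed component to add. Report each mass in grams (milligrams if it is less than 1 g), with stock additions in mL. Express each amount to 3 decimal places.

Scale factor relative to 1 L: 3.03.
magnesium chloride: dilute stock: 14.5 mM × 3030 mL ÷ 1410 mM = 31.160 mL
L-methionine: 0.8 g/L × 3.03 L = 2.424 g
sodium pyruvate: V = C2·V2/C1 = 27 mM × 3030 mL ÷ 500 mM = 163.620 mL
EDTA: V = C2·V2/C1 = 0.712 mM × 3030 mL ÷ 40.6 mM = 53.137 mL
L-arginine: 0.358 g/L × 3.03 L = 1.085 g

magnesium chloride 31.160 mL; L-methionine 2.424 g; sodium pyruvate 163.620 mL; EDTA 53.137 mL; L-arginine 1.085 g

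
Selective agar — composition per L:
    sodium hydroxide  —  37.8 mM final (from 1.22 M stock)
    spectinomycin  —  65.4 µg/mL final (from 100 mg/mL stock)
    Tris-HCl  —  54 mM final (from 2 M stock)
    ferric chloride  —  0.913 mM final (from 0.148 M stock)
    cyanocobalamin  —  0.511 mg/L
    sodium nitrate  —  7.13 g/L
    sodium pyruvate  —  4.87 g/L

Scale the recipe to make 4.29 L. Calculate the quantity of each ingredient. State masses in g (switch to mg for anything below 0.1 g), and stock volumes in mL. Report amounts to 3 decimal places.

sodium hydroxide 132.920 mL; spectinomycin 2.806 mL; Tris-HCl 115.830 mL; ferric chloride 26.465 mL; cyanocobalamin 2.192 mg; sodium nitrate 30.588 g; sodium pyruvate 20.892 g

Scale factor relative to 1 L: 4.29.
sodium hydroxide: V = C2·V2/C1 = 37.8 mM × 4290 mL ÷ 1220 mM = 132.920 mL
spectinomycin: V = C2·V2/C1 = 65.4 µg/mL × 4290 mL ÷ 100000 µg/mL = 2.806 mL
Tris-HCl: V = C2·V2/C1 = 54 mM × 4290 mL ÷ 2000 mM = 115.830 mL
ferric chloride: C1V1 = C2V2 → 0.913 mM × 4290 mL ÷ 148 mM = 26.465 mL
cyanocobalamin: 0.511 mg/L × 4.29 L = 2.192 mg
sodium nitrate: 7.13 g/L × 4.29 L = 30.588 g
sodium pyruvate: 4.87 g/L × 4.29 L = 20.892 g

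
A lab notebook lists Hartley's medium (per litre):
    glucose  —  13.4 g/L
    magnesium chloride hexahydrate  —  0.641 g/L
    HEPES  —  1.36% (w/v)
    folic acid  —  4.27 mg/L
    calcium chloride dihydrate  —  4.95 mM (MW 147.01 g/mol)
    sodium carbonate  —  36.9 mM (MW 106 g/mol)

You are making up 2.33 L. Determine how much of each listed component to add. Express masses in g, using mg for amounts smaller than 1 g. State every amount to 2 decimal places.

Scale factor relative to 1 L: 2.33.
glucose: 13.4 g/L × 2.33 L = 31.22 g
magnesium chloride hexahydrate: 0.641 g/L × 2.33 L = 1.49 g
HEPES: 1.36 g per 100 mL × 2330 mL ÷ 100 = 31.69 g
folic acid: 4.27 mg/L × 2.33 L = 9.95 mg
calcium chloride dihydrate: 4.95 mmol/L × 147.01 g/mol × 2.33 L ÷ 1000 = 1.70 g
sodium carbonate: 36.9 mmol/L × 106 g/mol × 2.33 L ÷ 1000 = 9.11 g

glucose 31.22 g; magnesium chloride hexahydrate 1.49 g; HEPES 31.69 g; folic acid 9.95 mg; calcium chloride dihydrate 1.70 g; sodium carbonate 9.11 g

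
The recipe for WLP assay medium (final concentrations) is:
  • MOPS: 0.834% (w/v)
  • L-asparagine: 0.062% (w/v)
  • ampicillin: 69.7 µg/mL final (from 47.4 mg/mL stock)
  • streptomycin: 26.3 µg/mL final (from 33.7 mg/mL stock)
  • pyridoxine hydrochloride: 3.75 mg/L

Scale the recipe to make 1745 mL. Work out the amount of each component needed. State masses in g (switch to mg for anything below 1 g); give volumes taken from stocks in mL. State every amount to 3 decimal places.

Working volume: 1745 mL = 1.745 L.
MOPS: 0.834% w/v = 8.34 g/L → 8.34 × 1.745 L = 14.553 g
L-asparagine: 0.062% w/v = 0.62 g/L → 0.62 × 1.745 L = 1.082 g
ampicillin: V = C2·V2/C1 = 69.7 µg/mL × 1745 mL ÷ 47400 µg/mL = 2.566 mL
streptomycin: dilute stock: 26.3 µg/mL × 1745 mL ÷ 33700 µg/mL = 1.362 mL
pyridoxine hydrochloride: 3.75 mg/L × 1.745 L = 6.544 mg

MOPS 14.553 g; L-asparagine 1.082 g; ampicillin 2.566 mL; streptomycin 1.362 mL; pyridoxine hydrochloride 6.544 mg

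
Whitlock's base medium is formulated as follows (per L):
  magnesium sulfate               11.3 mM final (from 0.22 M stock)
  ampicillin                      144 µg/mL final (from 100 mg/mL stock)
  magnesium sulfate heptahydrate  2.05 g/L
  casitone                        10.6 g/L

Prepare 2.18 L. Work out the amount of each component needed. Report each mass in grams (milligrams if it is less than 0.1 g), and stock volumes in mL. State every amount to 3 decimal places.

Scale factor relative to 1 L: 2.18.
magnesium sulfate: V = C2·V2/C1 = 11.3 mM × 2180 mL ÷ 220 mM = 111.973 mL
ampicillin: C1V1 = C2V2 → 144 µg/mL × 2180 mL ÷ 100000 µg/mL = 3.139 mL
magnesium sulfate heptahydrate: 2.05 g/L × 2.18 L = 4.469 g
casitone: 10.6 g/L × 2.18 L = 23.108 g

magnesium sulfate 111.973 mL; ampicillin 3.139 mL; magnesium sulfate heptahydrate 4.469 g; casitone 23.108 g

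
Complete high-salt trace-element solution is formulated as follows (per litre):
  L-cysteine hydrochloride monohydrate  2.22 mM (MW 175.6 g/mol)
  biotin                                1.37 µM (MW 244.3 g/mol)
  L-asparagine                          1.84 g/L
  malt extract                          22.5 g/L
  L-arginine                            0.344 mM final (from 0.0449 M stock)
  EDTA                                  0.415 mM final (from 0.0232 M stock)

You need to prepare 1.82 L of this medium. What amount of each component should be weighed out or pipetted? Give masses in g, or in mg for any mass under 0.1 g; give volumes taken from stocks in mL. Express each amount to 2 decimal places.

L-cysteine hydrochloride monohydrate 0.71 g; biotin 0.61 mg; L-asparagine 3.35 g; malt extract 40.95 g; L-arginine 13.94 mL; EDTA 32.56 mL

Working volume: 1.82 L.
L-cysteine hydrochloride monohydrate: 2.22 mmol/L × 175.6 g/mol × 1.82 L ÷ 1000 = 0.71 g
biotin: 1.37 µmol/L × 244.3 g/mol × 1.82 L ÷ 1000 = 0.61 mg
L-asparagine: 1.84 g/L × 1.82 L = 3.35 g
malt extract: 22.5 g/L × 1.82 L = 40.95 g
L-arginine: V = C2·V2/C1 = 0.344 mM × 1820 mL ÷ 44.9 mM = 13.94 mL
EDTA: C1V1 = C2V2 → 0.415 mM × 1820 mL ÷ 23.2 mM = 32.56 mL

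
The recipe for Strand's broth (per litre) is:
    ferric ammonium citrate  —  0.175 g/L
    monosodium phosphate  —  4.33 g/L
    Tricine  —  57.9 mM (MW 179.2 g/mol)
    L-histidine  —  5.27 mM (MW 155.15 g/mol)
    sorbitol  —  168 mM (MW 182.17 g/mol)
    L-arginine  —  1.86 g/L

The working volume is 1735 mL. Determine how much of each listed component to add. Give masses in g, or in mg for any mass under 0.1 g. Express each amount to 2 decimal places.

ferric ammonium citrate 0.30 g; monosodium phosphate 7.51 g; Tricine 18.00 g; L-histidine 1.42 g; sorbitol 53.10 g; L-arginine 3.23 g

Scale factor relative to 1 L: 1.735.
ferric ammonium citrate: 0.175 g/L × 1.735 L = 0.30 g
monosodium phosphate: 4.33 g/L × 1.735 L = 7.51 g
Tricine: 57.9 mmol/L × 179.2 g/mol × 1.735 L ÷ 1000 = 18.00 g
L-histidine: 5.27 mmol/L × 155.15 g/mol × 1.735 L ÷ 1000 = 1.42 g
sorbitol: 168 mmol/L × 182.17 g/mol × 1.735 L ÷ 1000 = 53.10 g
L-arginine: 1.86 g/L × 1.735 L = 3.23 g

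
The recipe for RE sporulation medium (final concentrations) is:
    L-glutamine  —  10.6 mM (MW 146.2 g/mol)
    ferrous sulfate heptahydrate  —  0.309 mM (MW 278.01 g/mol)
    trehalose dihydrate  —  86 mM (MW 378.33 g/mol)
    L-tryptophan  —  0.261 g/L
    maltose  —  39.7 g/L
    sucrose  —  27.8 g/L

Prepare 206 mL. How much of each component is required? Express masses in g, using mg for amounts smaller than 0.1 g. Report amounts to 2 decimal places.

L-glutamine 0.32 g; ferrous sulfate heptahydrate 17.70 mg; trehalose dihydrate 6.70 g; L-tryptophan 53.77 mg; maltose 8.18 g; sucrose 5.73 g

Scale factor relative to 1 L: 0.206.
L-glutamine: 10.6 mmol/L × 146.2 g/mol × 0.206 L ÷ 1000 = 0.32 g
ferrous sulfate heptahydrate: 0.309 mmol/L × 278.01 mg/mmol × 0.206 L = 17.70 mg
trehalose dihydrate: 86 mmol/L × 378.33 g/mol × 0.206 L ÷ 1000 = 6.70 g
L-tryptophan: 0.261 g/L × 0.206 L = 0.053766 g = 53.77 mg
maltose: 39.7 g/L × 0.206 L = 8.18 g
sucrose: 27.8 g/L × 0.206 L = 5.73 g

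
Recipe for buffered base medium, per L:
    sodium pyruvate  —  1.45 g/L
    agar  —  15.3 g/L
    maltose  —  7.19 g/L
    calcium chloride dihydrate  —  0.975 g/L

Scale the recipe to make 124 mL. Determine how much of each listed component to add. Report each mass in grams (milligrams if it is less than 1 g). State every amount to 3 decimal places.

sodium pyruvate 179.800 mg; agar 1.897 g; maltose 891.560 mg; calcium chloride dihydrate 120.900 mg

Working volume: 124 mL = 0.124 L.
sodium pyruvate: 1.45 g/L × 0.124 L = 0.1798 g = 179.800 mg
agar: 15.3 g/L × 0.124 L = 1.897 g
maltose: 7.19 g/L × 0.124 L = 0.89156 g = 891.560 mg
calcium chloride dihydrate: 0.975 g/L × 0.124 L = 0.1209 g = 120.900 mg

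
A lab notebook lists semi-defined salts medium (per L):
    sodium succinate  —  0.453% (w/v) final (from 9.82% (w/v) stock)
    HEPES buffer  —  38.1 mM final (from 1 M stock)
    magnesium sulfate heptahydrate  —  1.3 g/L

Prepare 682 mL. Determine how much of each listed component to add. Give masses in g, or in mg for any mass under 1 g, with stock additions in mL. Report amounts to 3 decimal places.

sodium succinate 31.461 mL; HEPES buffer 25.984 mL; magnesium sulfate heptahydrate 886.600 mg

Scale factor relative to 1 L: 0.682.
sodium succinate: V = C2·V2/C1 = 0.453% ÷ 9.82% × 682 mL = 31.461 mL
HEPES buffer: V = C2·V2/C1 = 38.1 mM × 682 mL ÷ 1000 mM = 25.984 mL
magnesium sulfate heptahydrate: 1.3 g/L × 0.682 L = 0.8866 g = 886.600 mg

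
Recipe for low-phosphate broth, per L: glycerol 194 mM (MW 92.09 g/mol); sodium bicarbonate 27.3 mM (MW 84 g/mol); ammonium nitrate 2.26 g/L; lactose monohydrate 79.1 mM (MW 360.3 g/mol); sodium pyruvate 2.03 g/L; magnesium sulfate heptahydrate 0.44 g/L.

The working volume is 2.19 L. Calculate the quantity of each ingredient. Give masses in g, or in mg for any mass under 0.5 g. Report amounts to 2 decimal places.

glycerol 39.13 g; sodium bicarbonate 5.02 g; ammonium nitrate 4.95 g; lactose monohydrate 62.41 g; sodium pyruvate 4.45 g; magnesium sulfate heptahydrate 0.96 g

Working volume: 2.19 L.
glycerol: 194 mmol/L × 92.09 g/mol × 2.19 L ÷ 1000 = 39.13 g
sodium bicarbonate: 27.3 mmol/L × 84 g/mol × 2.19 L ÷ 1000 = 5.02 g
ammonium nitrate: 2.26 g/L × 2.19 L = 4.95 g
lactose monohydrate: 79.1 mmol/L × 360.3 g/mol × 2.19 L ÷ 1000 = 62.41 g
sodium pyruvate: 2.03 g/L × 2.19 L = 4.45 g
magnesium sulfate heptahydrate: 0.44 g/L × 2.19 L = 0.96 g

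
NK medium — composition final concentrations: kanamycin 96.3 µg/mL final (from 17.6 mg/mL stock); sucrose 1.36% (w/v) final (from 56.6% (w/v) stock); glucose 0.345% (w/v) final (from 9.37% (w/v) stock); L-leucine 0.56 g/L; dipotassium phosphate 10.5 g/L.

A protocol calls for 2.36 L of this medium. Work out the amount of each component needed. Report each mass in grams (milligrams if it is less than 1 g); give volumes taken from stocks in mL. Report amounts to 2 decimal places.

Scale factor relative to 1 L: 2.36.
kanamycin: C1V1 = C2V2 → 96.3 µg/mL × 2360 mL ÷ 17600 µg/mL = 12.91 mL
sucrose: V = C2·V2/C1 = 1.36% ÷ 56.6% × 2360 mL = 56.71 mL
glucose: C1V1 = C2V2 → 0.345% ÷ 9.37% × 2360 mL = 86.89 mL
L-leucine: 0.56 g/L × 2.36 L = 1.32 g
dipotassium phosphate: 10.5 g/L × 2.36 L = 24.78 g

kanamycin 12.91 mL; sucrose 56.71 mL; glucose 86.89 mL; L-leucine 1.32 g; dipotassium phosphate 24.78 g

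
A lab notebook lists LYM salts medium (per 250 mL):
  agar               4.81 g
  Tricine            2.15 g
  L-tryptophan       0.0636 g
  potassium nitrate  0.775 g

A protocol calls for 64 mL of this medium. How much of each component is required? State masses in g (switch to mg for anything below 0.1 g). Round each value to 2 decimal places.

agar 1.23 g; Tricine 0.55 g; L-tryptophan 16.28 mg; potassium nitrate 0.20 g

Ratio of target to recipe volume: 64 / 250 = 0.256.
agar: 4.81 g × (64 mL / 250 mL) = 1.23 g
Tricine: 2.15 g × (64 mL / 250 mL) = 0.55 g
L-tryptophan: 0.0636 g × (64 mL / 250 mL) = 0.0162816 g = 16.28 mg
potassium nitrate: 0.775 g × (64 mL / 250 mL) = 0.20 g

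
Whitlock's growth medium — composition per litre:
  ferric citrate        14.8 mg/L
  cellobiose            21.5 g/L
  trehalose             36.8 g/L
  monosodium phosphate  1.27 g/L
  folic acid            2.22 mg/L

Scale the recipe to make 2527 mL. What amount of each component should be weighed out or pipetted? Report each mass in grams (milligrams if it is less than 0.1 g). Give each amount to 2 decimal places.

ferric citrate 37.40 mg; cellobiose 54.33 g; trehalose 92.99 g; monosodium phosphate 3.21 g; folic acid 5.61 mg

Target volume = 2527 mL = 2.527 L.
ferric citrate: 14.8 mg/L × 2.527 L = 37.40 mg
cellobiose: 21.5 g/L × 2.527 L = 54.33 g
trehalose: 36.8 g/L × 2.527 L = 92.99 g
monosodium phosphate: 1.27 g/L × 2.527 L = 3.21 g
folic acid: 2.22 mg/L × 2.527 L = 5.61 mg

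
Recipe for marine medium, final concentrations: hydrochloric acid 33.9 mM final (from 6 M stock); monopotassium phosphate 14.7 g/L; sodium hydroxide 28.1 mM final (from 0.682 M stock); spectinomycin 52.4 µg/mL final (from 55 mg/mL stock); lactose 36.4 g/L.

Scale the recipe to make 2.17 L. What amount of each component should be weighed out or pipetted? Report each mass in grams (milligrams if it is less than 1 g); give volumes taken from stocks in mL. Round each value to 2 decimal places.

Working volume: 2.17 L.
hydrochloric acid: C1V1 = C2V2 → 33.9 mM × 2170 mL ÷ 6000 mM = 12.26 mL
monopotassium phosphate: 14.7 g/L × 2.17 L = 31.90 g
sodium hydroxide: dilute stock: 28.1 mM × 2170 mL ÷ 682 mM = 89.41 mL
spectinomycin: C1V1 = C2V2 → 52.4 µg/mL × 2170 mL ÷ 55000 µg/mL = 2.07 mL
lactose: 36.4 g/L × 2.17 L = 78.99 g

hydrochloric acid 12.26 mL; monopotassium phosphate 31.90 g; sodium hydroxide 89.41 mL; spectinomycin 2.07 mL; lactose 78.99 g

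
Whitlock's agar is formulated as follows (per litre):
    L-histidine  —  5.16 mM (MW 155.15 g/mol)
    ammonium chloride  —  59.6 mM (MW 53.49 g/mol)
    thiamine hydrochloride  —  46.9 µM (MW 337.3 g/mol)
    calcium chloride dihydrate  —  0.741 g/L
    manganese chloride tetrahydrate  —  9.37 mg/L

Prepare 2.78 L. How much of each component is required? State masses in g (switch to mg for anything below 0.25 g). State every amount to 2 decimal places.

Working volume: 2.78 L.
L-histidine: 5.16 mmol/L × 155.15 g/mol × 2.78 L ÷ 1000 = 2.23 g
ammonium chloride: 59.6 mmol/L × 53.49 g/mol × 2.78 L ÷ 1000 = 8.86 g
thiamine hydrochloride: 46.9 µmol/L × 337.3 g/mol × 2.78 L ÷ 1000 = 43.98 mg
calcium chloride dihydrate: 0.741 g/L × 2.78 L = 2.06 g
manganese chloride tetrahydrate: 9.37 mg/L × 2.78 L = 26.05 mg

L-histidine 2.23 g; ammonium chloride 8.86 g; thiamine hydrochloride 43.98 mg; calcium chloride dihydrate 2.06 g; manganese chloride tetrahydrate 26.05 mg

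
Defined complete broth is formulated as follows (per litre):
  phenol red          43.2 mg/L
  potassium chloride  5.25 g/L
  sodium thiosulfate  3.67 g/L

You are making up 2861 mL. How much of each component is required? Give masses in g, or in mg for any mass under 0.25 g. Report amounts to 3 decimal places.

phenol red 123.595 mg; potassium chloride 15.020 g; sodium thiosulfate 10.500 g

Working volume: 2861 mL = 2.861 L.
phenol red: 43.2 mg/L × 2.861 L = 123.595 mg
potassium chloride: 5.25 g/L × 2.861 L = 15.020 g
sodium thiosulfate: 3.67 g/L × 2.861 L = 10.500 g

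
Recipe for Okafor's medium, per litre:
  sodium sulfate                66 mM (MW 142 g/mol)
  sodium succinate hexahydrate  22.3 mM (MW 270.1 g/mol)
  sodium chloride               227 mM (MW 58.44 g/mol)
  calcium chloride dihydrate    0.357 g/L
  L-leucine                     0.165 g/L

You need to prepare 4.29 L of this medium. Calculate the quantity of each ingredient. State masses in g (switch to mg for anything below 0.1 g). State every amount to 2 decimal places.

sodium sulfate 40.21 g; sodium succinate hexahydrate 25.84 g; sodium chloride 56.91 g; calcium chloride dihydrate 1.53 g; L-leucine 0.71 g

Scale factor relative to 1 L: 4.29.
sodium sulfate: 66 mmol/L × 142 g/mol × 4.29 L ÷ 1000 = 40.21 g
sodium succinate hexahydrate: 22.3 mmol/L × 270.1 g/mol × 4.29 L ÷ 1000 = 25.84 g
sodium chloride: 227 mmol/L × 58.44 g/mol × 4.29 L ÷ 1000 = 56.91 g
calcium chloride dihydrate: 0.357 g/L × 4.29 L = 1.53 g
L-leucine: 0.165 g/L × 4.29 L = 0.71 g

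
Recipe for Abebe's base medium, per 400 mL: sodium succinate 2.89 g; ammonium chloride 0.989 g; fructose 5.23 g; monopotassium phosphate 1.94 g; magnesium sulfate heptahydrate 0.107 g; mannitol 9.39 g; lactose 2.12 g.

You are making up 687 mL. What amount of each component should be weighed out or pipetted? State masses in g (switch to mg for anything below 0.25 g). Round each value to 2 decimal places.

Ratio of target to recipe volume: 687 / 400 = 1.7175.
sodium succinate: 2.89 g × (687 mL / 400 mL) = 4.96 g
ammonium chloride: 0.989 g × (687 mL / 400 mL) = 1.70 g
fructose: 5.23 g × (687 mL / 400 mL) = 8.98 g
monopotassium phosphate: 1.94 g × (687 mL / 400 mL) = 3.33 g
magnesium sulfate heptahydrate: 0.107 g × (687 mL / 400 mL) = 0.183773 g = 183.77 mg
mannitol: 9.39 g × (687 mL / 400 mL) = 16.13 g
lactose: 2.12 g × (687 mL / 400 mL) = 3.64 g

sodium succinate 4.96 g; ammonium chloride 1.70 g; fructose 8.98 g; monopotassium phosphate 3.33 g; magnesium sulfate heptahydrate 183.77 mg; mannitol 16.13 g; lactose 3.64 g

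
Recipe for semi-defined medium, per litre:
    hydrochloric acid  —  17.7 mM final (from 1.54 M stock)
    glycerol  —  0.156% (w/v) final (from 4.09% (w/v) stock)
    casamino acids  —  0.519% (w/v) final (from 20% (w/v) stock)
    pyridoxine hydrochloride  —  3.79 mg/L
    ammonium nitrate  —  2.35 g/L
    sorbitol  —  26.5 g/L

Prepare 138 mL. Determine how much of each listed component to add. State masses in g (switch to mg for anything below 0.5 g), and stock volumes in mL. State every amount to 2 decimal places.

Target volume = 138 mL = 0.138 L.
hydrochloric acid: V = C2·V2/C1 = 17.7 mM × 138 mL ÷ 1540 mM = 1.59 mL
glycerol: dilute stock: 0.156% ÷ 4.09% × 138 mL = 5.26 mL
casamino acids: dilute stock: 0.519% ÷ 20% × 138 mL = 3.58 mL
pyridoxine hydrochloride: 3.79 mg/L × 0.138 L = 0.52 mg
ammonium nitrate: 2.35 g/L × 0.138 L = 0.3243 g = 324.30 mg
sorbitol: 26.5 g/L × 0.138 L = 3.66 g

hydrochloric acid 1.59 mL; glycerol 5.26 mL; casamino acids 3.58 mL; pyridoxine hydrochloride 0.52 mg; ammonium nitrate 324.30 mg; sorbitol 3.66 g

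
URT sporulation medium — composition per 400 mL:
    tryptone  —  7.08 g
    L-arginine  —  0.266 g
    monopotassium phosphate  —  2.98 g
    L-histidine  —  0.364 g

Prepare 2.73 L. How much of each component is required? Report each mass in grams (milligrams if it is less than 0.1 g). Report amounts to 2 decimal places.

Ratio of target to recipe volume: 2730 / 400 = 6.825.
tryptone: 7.08 g × (2730 mL / 400 mL) = 48.32 g
L-arginine: 0.266 g × (2730 mL / 400 mL) = 1.82 g
monopotassium phosphate: 2.98 g × (2730 mL / 400 mL) = 20.34 g
L-histidine: 0.364 g × (2730 mL / 400 mL) = 2.48 g

tryptone 48.32 g; L-arginine 1.82 g; monopotassium phosphate 20.34 g; L-histidine 2.48 g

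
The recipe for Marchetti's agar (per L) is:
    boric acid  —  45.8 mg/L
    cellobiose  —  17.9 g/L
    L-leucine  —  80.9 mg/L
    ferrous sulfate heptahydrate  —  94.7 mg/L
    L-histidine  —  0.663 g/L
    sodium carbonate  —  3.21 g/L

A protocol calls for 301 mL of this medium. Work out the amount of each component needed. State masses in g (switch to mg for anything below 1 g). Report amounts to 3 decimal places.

Target volume = 301 mL = 0.301 L.
boric acid: 45.8 mg/L × 0.301 L = 13.786 mg
cellobiose: 17.9 g/L × 0.301 L = 5.388 g
L-leucine: 80.9 mg/L × 0.301 L = 24.351 mg
ferrous sulfate heptahydrate: 94.7 mg/L × 0.301 L = 28.505 mg
L-histidine: 0.663 g/L × 0.301 L = 0.199563 g = 199.563 mg
sodium carbonate: 3.21 g/L × 0.301 L = 0.96621 g = 966.210 mg

boric acid 13.786 mg; cellobiose 5.388 g; L-leucine 24.351 mg; ferrous sulfate heptahydrate 28.505 mg; L-histidine 199.563 mg; sodium carbonate 966.210 mg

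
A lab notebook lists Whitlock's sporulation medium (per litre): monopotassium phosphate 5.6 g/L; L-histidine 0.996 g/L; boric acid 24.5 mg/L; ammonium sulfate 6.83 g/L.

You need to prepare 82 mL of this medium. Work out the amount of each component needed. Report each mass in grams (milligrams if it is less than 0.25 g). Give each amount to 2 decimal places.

monopotassium phosphate 0.46 g; L-histidine 81.67 mg; boric acid 2.01 mg; ammonium sulfate 0.56 g

Target volume = 82 mL = 0.082 L.
monopotassium phosphate: 5.6 g/L × 0.082 L = 0.46 g
L-histidine: 0.996 g/L × 0.082 L = 0.081672 g = 81.67 mg
boric acid: 24.5 mg/L × 0.082 L = 2.01 mg
ammonium sulfate: 6.83 g/L × 0.082 L = 0.56 g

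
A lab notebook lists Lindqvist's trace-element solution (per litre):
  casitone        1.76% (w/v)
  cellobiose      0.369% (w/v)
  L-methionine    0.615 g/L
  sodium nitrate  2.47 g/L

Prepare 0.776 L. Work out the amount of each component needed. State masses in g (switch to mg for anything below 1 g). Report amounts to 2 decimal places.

casitone 13.66 g; cellobiose 2.86 g; L-methionine 477.24 mg; sodium nitrate 1.92 g

Working volume: 0.776 L.
casitone: 1.76% w/v = 17.6 g/L → 17.6 × 0.776 L = 13.66 g
cellobiose: 0.369% w/v = 3.69 g/L → 3.69 × 0.776 L = 2.86 g
L-methionine: 0.615 g/L × 0.776 L = 0.47724 g = 477.24 mg
sodium nitrate: 2.47 g/L × 0.776 L = 1.92 g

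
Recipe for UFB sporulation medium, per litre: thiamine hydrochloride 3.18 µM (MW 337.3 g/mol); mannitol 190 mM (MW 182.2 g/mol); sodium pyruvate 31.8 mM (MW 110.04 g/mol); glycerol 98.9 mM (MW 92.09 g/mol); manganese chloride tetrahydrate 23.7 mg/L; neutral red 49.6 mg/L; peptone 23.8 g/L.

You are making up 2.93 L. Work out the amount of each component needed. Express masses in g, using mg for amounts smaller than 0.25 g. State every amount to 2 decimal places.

Scale factor relative to 1 L: 2.93.
thiamine hydrochloride: 3.18 µmol/L × 337.3 g/mol × 2.93 L ÷ 1000 = 3.14 mg
mannitol: 190 mmol/L × 182.2 g/mol × 2.93 L ÷ 1000 = 101.43 g
sodium pyruvate: 31.8 mmol/L × 110.04 g/mol × 2.93 L ÷ 1000 = 10.25 g
glycerol: 98.9 mmol/L × 92.09 g/mol × 2.93 L ÷ 1000 = 26.69 g
manganese chloride tetrahydrate: 23.7 mg/L × 2.93 L = 69.44 mg
neutral red: 49.6 mg/L × 2.93 L = 145.33 mg
peptone: 23.8 g/L × 2.93 L = 69.73 g

thiamine hydrochloride 3.14 mg; mannitol 101.43 g; sodium pyruvate 10.25 g; glycerol 26.69 g; manganese chloride tetrahydrate 69.44 mg; neutral red 145.33 mg; peptone 69.73 g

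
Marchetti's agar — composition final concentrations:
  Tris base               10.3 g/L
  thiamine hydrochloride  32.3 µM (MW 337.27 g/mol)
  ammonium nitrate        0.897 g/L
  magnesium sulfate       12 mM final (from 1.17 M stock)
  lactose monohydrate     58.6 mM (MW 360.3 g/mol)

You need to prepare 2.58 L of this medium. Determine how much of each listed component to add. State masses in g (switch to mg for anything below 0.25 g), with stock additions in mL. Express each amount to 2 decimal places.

Tris base 26.57 g; thiamine hydrochloride 28.11 mg; ammonium nitrate 2.31 g; magnesium sulfate 26.46 mL; lactose monohydrate 54.47 g

Scale factor relative to 1 L: 2.58.
Tris base: 10.3 g/L × 2.58 L = 26.57 g
thiamine hydrochloride: 32.3 µmol/L × 337.27 g/mol × 2.58 L ÷ 1000 = 28.11 mg
ammonium nitrate: 0.897 g/L × 2.58 L = 2.31 g
magnesium sulfate: dilute stock: 12 mM × 2580 mL ÷ 1170 mM = 26.46 mL
lactose monohydrate: 58.6 mmol/L × 360.3 g/mol × 2.58 L ÷ 1000 = 54.47 g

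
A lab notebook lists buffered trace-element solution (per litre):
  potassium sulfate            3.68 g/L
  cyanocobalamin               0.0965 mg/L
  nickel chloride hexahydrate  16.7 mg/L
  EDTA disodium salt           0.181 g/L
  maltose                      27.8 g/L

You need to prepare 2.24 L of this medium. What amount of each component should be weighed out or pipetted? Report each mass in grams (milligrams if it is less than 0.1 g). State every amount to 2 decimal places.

Scale factor relative to 1 L: 2.24.
potassium sulfate: 3.68 g/L × 2.24 L = 8.24 g
cyanocobalamin: 0.0965 mg/L × 2.24 L = 0.22 mg
nickel chloride hexahydrate: 16.7 mg/L × 2.24 L = 37.41 mg
EDTA disodium salt: 0.181 g/L × 2.24 L = 0.41 g
maltose: 27.8 g/L × 2.24 L = 62.27 g

potassium sulfate 8.24 g; cyanocobalamin 0.22 mg; nickel chloride hexahydrate 37.41 mg; EDTA disodium salt 0.41 g; maltose 62.27 g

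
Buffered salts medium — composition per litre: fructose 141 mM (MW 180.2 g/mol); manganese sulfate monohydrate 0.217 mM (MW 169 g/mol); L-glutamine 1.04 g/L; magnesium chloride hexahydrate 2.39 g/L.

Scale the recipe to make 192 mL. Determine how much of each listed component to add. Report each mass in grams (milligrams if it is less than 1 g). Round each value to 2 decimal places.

Working volume: 192 mL = 0.192 L.
fructose: 141 mmol/L × 180.2 g/mol × 0.192 L ÷ 1000 = 4.88 g
manganese sulfate monohydrate: 0.217 mmol/L × 169 mg/mmol × 0.192 L = 7.04 mg
L-glutamine: 1.04 g/L × 0.192 L = 0.19968 g = 199.68 mg
magnesium chloride hexahydrate: 2.39 g/L × 0.192 L = 0.45888 g = 458.88 mg

fructose 4.88 g; manganese sulfate monohydrate 7.04 mg; L-glutamine 199.68 mg; magnesium chloride hexahydrate 458.88 mg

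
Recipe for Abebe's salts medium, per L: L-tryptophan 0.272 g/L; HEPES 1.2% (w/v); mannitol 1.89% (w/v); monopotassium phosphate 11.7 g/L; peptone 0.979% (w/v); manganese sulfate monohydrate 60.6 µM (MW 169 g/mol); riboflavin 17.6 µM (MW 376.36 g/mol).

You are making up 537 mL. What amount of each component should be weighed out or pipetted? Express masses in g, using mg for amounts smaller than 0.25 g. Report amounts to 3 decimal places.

Scale factor relative to 1 L: 0.537.
L-tryptophan: 0.272 g/L × 0.537 L = 0.146064 g = 146.064 mg
HEPES: 1.2 g per 100 mL × 537 mL ÷ 100 = 6.444 g
mannitol: 1.89% w/v = 18.9 g/L → 18.9 × 0.537 L = 10.149 g
monopotassium phosphate: 11.7 g/L × 0.537 L = 6.283 g
peptone: 0.979% w/v = 9.79 g/L → 9.79 × 0.537 L = 5.257 g
manganese sulfate monohydrate: 60.6 µmol/L × 169 g/mol × 0.537 L ÷ 1000 = 5.500 mg
riboflavin: 17.6 µmol/L × 376.36 g/mol × 0.537 L ÷ 1000 = 3.557 mg

L-tryptophan 146.064 mg; HEPES 6.444 g; mannitol 10.149 g; monopotassium phosphate 6.283 g; peptone 5.257 g; manganese sulfate monohydrate 5.500 mg; riboflavin 3.557 mg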